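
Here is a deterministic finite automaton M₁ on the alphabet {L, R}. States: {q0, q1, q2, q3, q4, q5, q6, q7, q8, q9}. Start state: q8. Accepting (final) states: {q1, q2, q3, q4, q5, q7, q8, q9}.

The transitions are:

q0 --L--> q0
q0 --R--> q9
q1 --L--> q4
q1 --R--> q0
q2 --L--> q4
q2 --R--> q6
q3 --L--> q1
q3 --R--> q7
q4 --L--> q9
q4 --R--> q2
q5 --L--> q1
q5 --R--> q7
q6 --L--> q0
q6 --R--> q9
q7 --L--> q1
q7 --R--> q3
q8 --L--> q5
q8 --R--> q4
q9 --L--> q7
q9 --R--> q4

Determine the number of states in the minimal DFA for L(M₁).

5

P0 = {q1,q2,q3,q4,q5,q7,q8,q9} | {q0,q6}.
Split {q1,q2,q3,q4,q5,q7,q8,q9} by δ(·,R) → {q3,q4,q5,q7,q8,q9} and {q1,q2}.
Refine {q3,q4,q5,q7,q8,q9} on symbol L: members go to different blocks, giving {q3,q5,q7} and {q4,q8,q9}.
On input L, block {q4,q8,q9} splits into {q8,q9} and {q4}.
No further refinement is possible. Final partition (5 blocks): {q3,q5,q7} | {q0,q6} | {q1,q2} | {q8,q9} | {q4}.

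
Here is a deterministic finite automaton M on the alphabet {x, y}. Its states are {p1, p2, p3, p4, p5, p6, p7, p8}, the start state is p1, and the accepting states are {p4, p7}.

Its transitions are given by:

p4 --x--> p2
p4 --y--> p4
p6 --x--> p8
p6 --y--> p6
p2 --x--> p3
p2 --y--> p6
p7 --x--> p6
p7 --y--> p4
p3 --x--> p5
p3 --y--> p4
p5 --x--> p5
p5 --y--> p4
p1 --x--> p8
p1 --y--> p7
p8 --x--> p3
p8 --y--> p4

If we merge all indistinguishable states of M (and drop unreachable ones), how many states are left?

All states are reachable from the start state.
Start with accepting vs non-accepting: {p4,p7} | {p1,p2,p3,p5,p6,p8}.
On input y, block {p1,p2,p3,p5,p6,p8} splits into {p1,p3,p5,p8} and {p2,p6}.
The partition is now stable with 3 blocks: {p4,p7} | {p1,p3,p5,p8} | {p2,p6}.

3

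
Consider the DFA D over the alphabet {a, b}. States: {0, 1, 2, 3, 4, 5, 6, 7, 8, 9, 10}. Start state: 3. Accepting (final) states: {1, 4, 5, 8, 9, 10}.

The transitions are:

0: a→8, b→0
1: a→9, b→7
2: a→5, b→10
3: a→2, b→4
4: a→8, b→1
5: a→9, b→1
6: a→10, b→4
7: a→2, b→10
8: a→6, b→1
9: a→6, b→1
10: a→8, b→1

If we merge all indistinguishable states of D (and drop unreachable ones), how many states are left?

5

States {0} cannot be reached from the start state, so discard them.
Start with accepting vs non-accepting: {1,4,5,8,9,10} | {2,3,6,7}.
On input a, block {1,4,5,8,9,10} splits into {1,4,5,10} and {8,9}.
Refine {1,4,5,10} on symbol b: members go to different blocks, giving {4,5,10} and {1}.
Refine {2,3,6,7} on symbol a: members go to different blocks, giving {2,6} and {3,7}.
The partition is now stable with 5 blocks: {4,5,10} | {2,6} | {8,9} | {1} | {3,7}.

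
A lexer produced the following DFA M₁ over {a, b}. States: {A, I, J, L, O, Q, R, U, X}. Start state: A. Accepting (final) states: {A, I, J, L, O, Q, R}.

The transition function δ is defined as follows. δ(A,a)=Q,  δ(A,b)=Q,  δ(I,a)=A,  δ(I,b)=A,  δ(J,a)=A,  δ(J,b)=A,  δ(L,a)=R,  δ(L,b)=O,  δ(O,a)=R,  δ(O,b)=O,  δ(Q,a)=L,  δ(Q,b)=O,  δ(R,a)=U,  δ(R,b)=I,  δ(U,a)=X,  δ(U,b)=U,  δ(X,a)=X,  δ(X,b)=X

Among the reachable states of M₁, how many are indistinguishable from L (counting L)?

2

First remove the unreachable states {J}; 8 states remain.
P0 = {A,I,L,O,Q,R} | {U,X}.
On input a, block {A,I,L,O,Q,R} splits into {A,I,L,O,Q} and {R}.
Split {A,I,L,O,Q} by δ(·,a) → {A,I,Q} and {L,O}.
Split {A,I,Q} by δ(·,a) → {A,I} and {Q}.
Split {A,I} by δ(·,a) → {I} and {A}.
No further refinement is possible. Final partition (6 blocks): {I} | {U,X} | {R} | {L,O} | {Q} | {A}.
The equivalence class containing L is {L,O}, of size 2.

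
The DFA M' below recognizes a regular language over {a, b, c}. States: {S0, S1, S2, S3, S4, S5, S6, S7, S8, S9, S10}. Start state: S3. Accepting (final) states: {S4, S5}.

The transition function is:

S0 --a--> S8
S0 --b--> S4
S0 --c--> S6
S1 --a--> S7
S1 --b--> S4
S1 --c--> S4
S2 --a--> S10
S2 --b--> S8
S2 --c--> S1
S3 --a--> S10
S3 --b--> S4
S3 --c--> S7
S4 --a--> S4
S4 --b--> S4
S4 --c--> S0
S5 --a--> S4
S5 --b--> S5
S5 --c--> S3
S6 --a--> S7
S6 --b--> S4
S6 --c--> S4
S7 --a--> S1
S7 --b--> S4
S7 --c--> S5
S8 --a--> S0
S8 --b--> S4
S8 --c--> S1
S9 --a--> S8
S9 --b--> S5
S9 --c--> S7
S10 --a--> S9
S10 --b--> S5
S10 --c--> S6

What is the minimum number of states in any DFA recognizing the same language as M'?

Reachable states from the start: {S0,S1,S3,S4,S5,S6,S7,S8,S9,S10}. Unreachable: {S2} — drop them.
P0 = {S4,S5} | {S0,S1,S3,S6,S7,S8,S9,S10}.
On input c, block {S0,S1,S3,S6,S7,S8,S9,S10} splits into {S0,S3,S8,S9,S10} and {S1,S6,S7}.
The partition is now stable with 3 blocks: {S4,S5} | {S0,S3,S8,S9,S10} | {S1,S6,S7}.

3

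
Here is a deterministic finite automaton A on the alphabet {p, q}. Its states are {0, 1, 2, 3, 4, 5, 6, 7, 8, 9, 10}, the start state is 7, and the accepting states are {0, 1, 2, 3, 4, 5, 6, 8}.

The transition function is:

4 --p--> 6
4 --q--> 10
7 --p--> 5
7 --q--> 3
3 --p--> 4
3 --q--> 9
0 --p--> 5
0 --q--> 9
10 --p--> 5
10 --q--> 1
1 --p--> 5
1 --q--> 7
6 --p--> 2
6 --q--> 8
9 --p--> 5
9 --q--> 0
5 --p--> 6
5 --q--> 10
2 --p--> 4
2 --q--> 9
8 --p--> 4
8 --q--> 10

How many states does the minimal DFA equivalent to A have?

4

Initial partition by acceptance: {0,1,2,3,4,5,6,8} | {7,9,10}.
Refine {0,1,2,3,4,5,6,8} on symbol q: members go to different blocks, giving {0,1,2,3,4,5,8} and {6}.
On input p, block {0,1,2,3,4,5,8} splits into {0,1,2,3,8} and {4,5}.
The partition is now stable with 4 blocks: {0,1,2,3,8} | {7,9,10} | {6} | {4,5}.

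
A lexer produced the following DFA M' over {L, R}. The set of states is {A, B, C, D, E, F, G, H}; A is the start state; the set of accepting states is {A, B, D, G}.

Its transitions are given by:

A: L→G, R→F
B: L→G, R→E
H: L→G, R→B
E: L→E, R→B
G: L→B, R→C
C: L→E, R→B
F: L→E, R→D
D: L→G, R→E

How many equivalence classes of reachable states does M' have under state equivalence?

2

First remove the unreachable states {H}; 7 states remain.
Start with accepting vs non-accepting: {A,B,D,G} | {C,E,F}.
No further refinement is possible. Final partition (2 blocks): {A,B,D,G} | {C,E,F}.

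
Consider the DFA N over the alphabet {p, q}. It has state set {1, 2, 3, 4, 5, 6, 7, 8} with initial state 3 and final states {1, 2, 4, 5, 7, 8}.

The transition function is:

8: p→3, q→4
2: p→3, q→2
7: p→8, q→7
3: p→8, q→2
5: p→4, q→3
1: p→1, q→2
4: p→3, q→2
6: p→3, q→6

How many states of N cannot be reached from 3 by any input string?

No path from 3 leads to 1, 5, 6, 7; the other 4 states are all reachable.

4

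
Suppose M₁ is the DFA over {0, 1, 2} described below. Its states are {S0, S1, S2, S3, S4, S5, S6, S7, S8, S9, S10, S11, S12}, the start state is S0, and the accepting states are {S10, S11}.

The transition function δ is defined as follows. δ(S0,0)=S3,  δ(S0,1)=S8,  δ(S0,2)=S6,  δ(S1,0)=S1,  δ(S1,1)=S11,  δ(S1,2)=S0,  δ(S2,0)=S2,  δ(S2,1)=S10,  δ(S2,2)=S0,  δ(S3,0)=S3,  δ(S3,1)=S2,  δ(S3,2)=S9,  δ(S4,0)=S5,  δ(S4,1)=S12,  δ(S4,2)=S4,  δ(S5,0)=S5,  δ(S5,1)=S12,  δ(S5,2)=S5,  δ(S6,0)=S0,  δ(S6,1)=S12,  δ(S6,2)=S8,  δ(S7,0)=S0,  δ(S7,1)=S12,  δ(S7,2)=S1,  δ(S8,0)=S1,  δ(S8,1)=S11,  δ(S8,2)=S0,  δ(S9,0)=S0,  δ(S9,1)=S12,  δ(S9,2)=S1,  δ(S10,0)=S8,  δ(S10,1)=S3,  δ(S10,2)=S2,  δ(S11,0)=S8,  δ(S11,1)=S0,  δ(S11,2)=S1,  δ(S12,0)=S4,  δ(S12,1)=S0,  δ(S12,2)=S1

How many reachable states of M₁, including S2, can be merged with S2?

First remove the unreachable states {S7}; 12 states remain.
P0 = {S10,S11} | {S0,S1,S2,S3,S4,S5,S6,S8,S9,S12}.
Refine {S0,S1,S2,S3,S4,S5,S6,S8,S9,S12} on symbol 1: members go to different blocks, giving {S0,S3,S4,S5,S6,S9,S12} and {S1,S2,S8}.
On input 1, block {S0,S3,S4,S5,S6,S9,S12} splits into {S4,S5,S6,S9,S12} and {S0,S3}.
Split {S4,S5,S6,S9,S12} by δ(·,0) → {S4,S5,S12} and {S6,S9}.
Refine {S4,S5,S12} on symbol 1: members go to different blocks, giving {S4,S5} and {S12}.
Stable partition: {S10,S11} | {S4,S5} | {S1,S2,S8} | {S0,S3} | {S6,S9} | {S12} — 6 equivalence classes.
The equivalence class containing S2 is {S1,S2,S8}, of size 3.

3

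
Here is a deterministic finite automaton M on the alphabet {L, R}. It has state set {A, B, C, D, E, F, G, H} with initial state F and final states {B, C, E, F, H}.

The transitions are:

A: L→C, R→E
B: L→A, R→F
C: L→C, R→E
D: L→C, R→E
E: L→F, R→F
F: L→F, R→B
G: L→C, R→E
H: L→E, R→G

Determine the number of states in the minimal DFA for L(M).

5

States {D,G,H} cannot be reached from the start state, so discard them.
Start with accepting vs non-accepting: {B,C,E,F} | {A}.
Refine {B,C,E,F} on symbol L: members go to different blocks, giving {C,E,F} and {B}.
Refine {C,E,F} on symbol R: members go to different blocks, giving {C,E} and {F}.
On input L, block {C,E} splits into {C} and {E}.
Stable partition: {C} | {A} | {B} | {F} | {E} — 5 equivalence classes.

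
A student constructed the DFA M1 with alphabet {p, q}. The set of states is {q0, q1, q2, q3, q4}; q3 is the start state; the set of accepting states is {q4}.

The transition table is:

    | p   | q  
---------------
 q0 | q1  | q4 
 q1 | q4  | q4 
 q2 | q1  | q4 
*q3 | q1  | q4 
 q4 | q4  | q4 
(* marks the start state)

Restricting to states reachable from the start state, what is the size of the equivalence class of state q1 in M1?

First remove the unreachable states {q0,q2}; 3 states remain.
Start with accepting vs non-accepting: {q4} | {q1,q3}.
Refine {q1,q3} on symbol p: members go to different blocks, giving {q1} and {q3}.
The partition is now stable with 3 blocks: {q4} | {q1} | {q3}.
State q1 belongs to the block {q1}, which has 1 states.

1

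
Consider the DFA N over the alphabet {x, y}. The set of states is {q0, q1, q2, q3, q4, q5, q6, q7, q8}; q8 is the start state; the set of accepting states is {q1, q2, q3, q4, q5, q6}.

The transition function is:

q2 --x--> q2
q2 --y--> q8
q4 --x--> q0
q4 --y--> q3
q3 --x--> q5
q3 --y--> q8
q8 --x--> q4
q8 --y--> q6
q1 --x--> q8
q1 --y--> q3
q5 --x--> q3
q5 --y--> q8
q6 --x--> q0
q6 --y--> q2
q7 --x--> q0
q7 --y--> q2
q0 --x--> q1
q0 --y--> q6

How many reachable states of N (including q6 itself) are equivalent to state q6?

3

First remove the unreachable states {q7}; 8 states remain.
Start with accepting vs non-accepting: {q1,q2,q3,q4,q5,q6} | {q0,q8}.
On input x, block {q1,q2,q3,q4,q5,q6} splits into {q1,q4,q6} and {q2,q3,q5}.
The partition is now stable with 3 blocks: {q1,q4,q6} | {q0,q8} | {q2,q3,q5}.
The equivalence class containing q6 is {q1,q4,q6}, of size 3.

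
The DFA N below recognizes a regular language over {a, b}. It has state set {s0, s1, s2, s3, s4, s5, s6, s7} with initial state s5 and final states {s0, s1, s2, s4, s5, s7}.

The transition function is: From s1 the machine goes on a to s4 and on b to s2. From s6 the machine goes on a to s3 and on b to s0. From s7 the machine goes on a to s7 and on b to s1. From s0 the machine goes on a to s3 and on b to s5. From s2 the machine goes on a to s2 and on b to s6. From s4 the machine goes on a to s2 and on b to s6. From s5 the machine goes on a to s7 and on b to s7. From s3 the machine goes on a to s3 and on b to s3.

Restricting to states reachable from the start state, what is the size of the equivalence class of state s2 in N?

Every state is reachable, so we keep all 8.
P0 = {s0,s1,s2,s4,s5,s7} | {s3,s6}.
Split {s0,s1,s2,s4,s5,s7} by δ(·,a) → {s1,s2,s4,s5,s7} and {s0}.
Refine {s1,s2,s4,s5,s7} on symbol b: members go to different blocks, giving {s1,s5,s7} and {s2,s4}.
On input a, block {s1,s5,s7} splits into {s5,s7} and {s1}.
Split {s5,s7} by δ(·,b) → {s5} and {s7}.
Refine {s3,s6} on symbol b: members go to different blocks, giving {s3} and {s6}.
No further refinement is possible. Final partition (7 blocks): {s5} | {s3} | {s0} | {s2,s4} | {s1} | {s7} | {s6}.
State s2 belongs to the block {s2,s4}, which has 2 states.

2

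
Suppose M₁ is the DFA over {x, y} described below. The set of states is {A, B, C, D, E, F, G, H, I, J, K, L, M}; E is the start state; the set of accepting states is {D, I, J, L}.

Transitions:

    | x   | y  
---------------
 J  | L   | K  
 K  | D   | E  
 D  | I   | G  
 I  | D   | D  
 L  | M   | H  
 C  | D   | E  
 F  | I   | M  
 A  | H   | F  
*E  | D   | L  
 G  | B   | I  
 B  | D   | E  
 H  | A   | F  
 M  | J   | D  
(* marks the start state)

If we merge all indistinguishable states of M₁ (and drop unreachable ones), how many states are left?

10

States {C} cannot be reached from the start state, so discard them.
Start with accepting vs non-accepting: {D,I,J,L} | {A,B,E,F,G,H,K,M}.
On input x, block {D,I,J,L} splits into {D,I,J} and {L}.
Split {D,I,J} by δ(·,x) → {D,I} and {J}.
Split {D,I} by δ(·,y) → {D} and {I}.
On input x, block {A,B,E,F,G,H,K,M} splits into {A,G,H} and {B,E,K} and {F} and {M}.
On input x, block {A,G,H} splits into {A,H} and {G}.
On input y, block {B,E,K} splits into {B,K} and {E}.
No further refinement is possible. Final partition (10 blocks): {D} | {A,H} | {L} | {J} | {I} | {B,K} | {F} | {M} | {G} | {E}.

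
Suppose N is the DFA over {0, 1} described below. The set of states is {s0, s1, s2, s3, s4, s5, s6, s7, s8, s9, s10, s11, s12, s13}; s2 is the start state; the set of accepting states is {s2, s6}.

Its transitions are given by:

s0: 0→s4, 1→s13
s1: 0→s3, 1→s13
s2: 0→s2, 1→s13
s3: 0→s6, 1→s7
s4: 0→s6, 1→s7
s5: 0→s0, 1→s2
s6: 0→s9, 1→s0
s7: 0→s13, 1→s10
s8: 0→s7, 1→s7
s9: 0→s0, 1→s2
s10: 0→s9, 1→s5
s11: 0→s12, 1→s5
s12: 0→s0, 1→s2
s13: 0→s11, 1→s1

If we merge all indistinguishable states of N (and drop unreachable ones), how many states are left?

Reachable states from the start: {s0,s1,s2,s3,s4,s5,s6,s7,s9,s10,s11,s12,s13}. Unreachable: {s8} — drop them.
P0 = {s2,s6} | {s0,s1,s3,s4,s5,s7,s9,s10,s11,s12,s13}.
Split {s2,s6} by δ(·,0) → {s2} and {s6}.
Split {s0,s1,s3,s4,s5,s7,s9,s10,s11,s12,s13} by δ(·,0) → {s0,s1,s5,s7,s9,s10,s11,s12,s13} and {s3,s4}.
On input 0, block {s0,s1,s5,s7,s9,s10,s11,s12,s13} splits into {s5,s7,s9,s10,s11,s12,s13} and {s0,s1}.
Split {s5,s7,s9,s10,s11,s12,s13} by δ(·,0) → {s7,s10,s11,s13} and {s5,s9,s12}.
Split {s7,s10,s11,s13} by δ(·,0) → {s7,s13} and {s10,s11}.
Split {s7,s13} by δ(·,0) → {s7} and {s13}.
The partition is now stable with 8 blocks: {s2} | {s7} | {s6} | {s3,s4} | {s0,s1} | {s5,s9,s12} | {s10,s11} | {s13}.

8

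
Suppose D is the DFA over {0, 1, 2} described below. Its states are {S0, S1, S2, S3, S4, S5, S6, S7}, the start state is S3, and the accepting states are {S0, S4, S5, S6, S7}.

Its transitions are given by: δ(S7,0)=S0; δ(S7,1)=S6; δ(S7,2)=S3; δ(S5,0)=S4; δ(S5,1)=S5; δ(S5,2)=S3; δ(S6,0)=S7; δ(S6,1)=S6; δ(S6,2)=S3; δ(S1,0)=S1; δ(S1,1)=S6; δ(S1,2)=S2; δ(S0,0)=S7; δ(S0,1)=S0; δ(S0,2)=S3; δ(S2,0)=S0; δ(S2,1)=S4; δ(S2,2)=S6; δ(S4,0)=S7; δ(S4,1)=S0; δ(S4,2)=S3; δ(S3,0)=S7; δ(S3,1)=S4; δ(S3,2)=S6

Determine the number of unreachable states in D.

BFS from S3 reaches {S0, S3, S4, S6, S7}; the 3 state(s) S1, S2, S5 are never visited.

3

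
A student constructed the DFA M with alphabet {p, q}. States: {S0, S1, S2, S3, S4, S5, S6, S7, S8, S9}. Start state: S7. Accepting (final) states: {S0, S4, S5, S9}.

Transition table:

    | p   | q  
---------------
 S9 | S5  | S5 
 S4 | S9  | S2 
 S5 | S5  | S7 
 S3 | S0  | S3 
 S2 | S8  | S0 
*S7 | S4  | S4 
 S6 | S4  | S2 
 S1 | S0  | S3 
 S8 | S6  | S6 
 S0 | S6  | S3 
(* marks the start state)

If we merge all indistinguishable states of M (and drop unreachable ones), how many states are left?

9

States {S1} cannot be reached from the start state, so discard them.
Initial partition by acceptance: {S0,S4,S5,S9} | {S2,S3,S6,S7,S8}.
Refine {S0,S4,S5,S9} on symbol p: members go to different blocks, giving {S4,S5,S9} and {S0}.
Split {S4,S5,S9} by δ(·,q) → {S4,S5} and {S9}.
Refine {S4,S5} on symbol p: members go to different blocks, giving {S4} and {S5}.
Refine {S2,S3,S6,S7,S8} on symbol p: members go to different blocks, giving {S2,S8} and {S6,S7} and {S3}.
Refine {S2,S8} on symbol p: members go to different blocks, giving {S2} and {S8}.
Refine {S6,S7} on symbol q: members go to different blocks, giving {S6} and {S7}.
Stable partition: {S4} | {S2} | {S0} | {S9} | {S5} | {S6} | {S3} | {S8} | {S7} — 9 equivalence classes.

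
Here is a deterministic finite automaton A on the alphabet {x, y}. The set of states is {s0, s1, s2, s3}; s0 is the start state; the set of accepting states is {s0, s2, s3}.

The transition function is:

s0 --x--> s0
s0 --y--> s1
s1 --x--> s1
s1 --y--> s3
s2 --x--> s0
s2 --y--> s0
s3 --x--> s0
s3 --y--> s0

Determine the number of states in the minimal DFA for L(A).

3

States {s2} cannot be reached from the start state, so discard them.
P0 = {s0,s3} | {s1}.
Split {s0,s3} by δ(·,y) → {s0} and {s3}.
Stable partition: {s0} | {s1} | {s3} — 3 equivalence classes.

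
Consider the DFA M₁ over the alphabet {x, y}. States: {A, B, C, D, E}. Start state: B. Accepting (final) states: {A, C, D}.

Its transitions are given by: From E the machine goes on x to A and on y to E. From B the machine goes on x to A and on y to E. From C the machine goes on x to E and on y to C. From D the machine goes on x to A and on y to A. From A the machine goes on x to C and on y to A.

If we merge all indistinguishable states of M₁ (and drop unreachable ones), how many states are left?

3

States {D} cannot be reached from the start state, so discard them.
Start with accepting vs non-accepting: {A,C} | {B,E}.
Split {A,C} by δ(·,x) → {A} and {C}.
The partition is now stable with 3 blocks: {A} | {B,E} | {C}.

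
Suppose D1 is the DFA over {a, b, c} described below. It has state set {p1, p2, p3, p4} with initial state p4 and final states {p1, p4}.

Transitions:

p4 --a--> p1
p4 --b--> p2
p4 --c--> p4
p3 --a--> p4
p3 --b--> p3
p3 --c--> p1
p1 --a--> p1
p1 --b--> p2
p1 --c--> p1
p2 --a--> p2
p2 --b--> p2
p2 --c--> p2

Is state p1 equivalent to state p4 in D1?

Yes

First remove the unreachable states {p3}; 3 states remain.
Initial partition by acceptance: {p1,p4} | {p2}.
Stable partition: {p1,p4} | {p2} — 2 equivalence classes.
p1 and p4 lie in the same block of the stable partition, so they are equivalent — no string distinguishes them.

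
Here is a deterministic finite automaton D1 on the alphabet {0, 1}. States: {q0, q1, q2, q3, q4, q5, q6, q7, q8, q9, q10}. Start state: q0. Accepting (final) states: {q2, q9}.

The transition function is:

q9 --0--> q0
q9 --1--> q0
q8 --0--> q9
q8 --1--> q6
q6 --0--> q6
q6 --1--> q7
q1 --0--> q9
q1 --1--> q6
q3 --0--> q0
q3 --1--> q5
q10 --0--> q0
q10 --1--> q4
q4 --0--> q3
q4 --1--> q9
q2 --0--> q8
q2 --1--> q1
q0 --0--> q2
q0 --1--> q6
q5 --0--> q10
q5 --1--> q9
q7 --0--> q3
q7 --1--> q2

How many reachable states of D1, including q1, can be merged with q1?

3

Every state is reachable, so we keep all 11.
Initial partition by acceptance: {q2,q9} | {q0,q1,q3,q4,q5,q6,q7,q8,q10}.
Split {q0,q1,q3,q4,q5,q6,q7,q8,q10} by δ(·,0) → {q3,q4,q5,q6,q7,q10} and {q0,q1,q8}.
On input 0, block {q3,q4,q5,q6,q7,q10} splits into {q4,q5,q6,q7} and {q3,q10}.
Split {q4,q5,q6,q7} by δ(·,0) → {q4,q5,q7} and {q6}.
No further refinement is possible. Final partition (5 blocks): {q2,q9} | {q4,q5,q7} | {q0,q1,q8} | {q3,q10} | {q6}.
State q1 belongs to the block {q0,q1,q8}, which has 3 states.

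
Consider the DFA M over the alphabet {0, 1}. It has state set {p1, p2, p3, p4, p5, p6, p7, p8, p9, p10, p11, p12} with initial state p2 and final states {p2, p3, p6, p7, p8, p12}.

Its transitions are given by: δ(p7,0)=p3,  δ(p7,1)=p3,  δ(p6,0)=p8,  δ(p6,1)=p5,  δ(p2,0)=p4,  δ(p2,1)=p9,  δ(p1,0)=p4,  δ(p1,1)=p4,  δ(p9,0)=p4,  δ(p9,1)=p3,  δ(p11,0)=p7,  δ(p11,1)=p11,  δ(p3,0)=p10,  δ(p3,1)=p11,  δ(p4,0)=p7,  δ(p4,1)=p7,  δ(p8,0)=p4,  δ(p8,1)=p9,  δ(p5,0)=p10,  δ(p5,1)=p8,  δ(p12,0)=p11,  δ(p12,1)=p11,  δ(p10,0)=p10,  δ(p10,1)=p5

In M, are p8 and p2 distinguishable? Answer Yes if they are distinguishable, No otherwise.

First remove the unreachable states {p1,p6,p12}; 9 states remain.
Initial partition by acceptance: {p2,p3,p7,p8} | {p4,p5,p9,p10,p11}.
On input 0, block {p2,p3,p7,p8} splits into {p2,p3,p8} and {p7}.
Split {p4,p5,p9,p10,p11} by δ(·,0) → {p5,p9,p10} and {p4,p11}.
On input 0, block {p2,p3,p8} splits into {p2,p8} and {p3}.
Split {p5,p9,p10} by δ(·,0) → {p5,p10} and {p9}.
On input 1, block {p5,p10} splits into {p5} and {p10}.
Refine {p4,p11} on symbol 1: members go to different blocks, giving {p4} and {p11}.
Stable partition: {p2,p8} | {p5} | {p7} | {p4} | {p3} | {p9} | {p10} | {p11} — 8 equivalence classes.
p8 and p2 lie in the same block of the stable partition, so they are equivalent — no string distinguishes them.

No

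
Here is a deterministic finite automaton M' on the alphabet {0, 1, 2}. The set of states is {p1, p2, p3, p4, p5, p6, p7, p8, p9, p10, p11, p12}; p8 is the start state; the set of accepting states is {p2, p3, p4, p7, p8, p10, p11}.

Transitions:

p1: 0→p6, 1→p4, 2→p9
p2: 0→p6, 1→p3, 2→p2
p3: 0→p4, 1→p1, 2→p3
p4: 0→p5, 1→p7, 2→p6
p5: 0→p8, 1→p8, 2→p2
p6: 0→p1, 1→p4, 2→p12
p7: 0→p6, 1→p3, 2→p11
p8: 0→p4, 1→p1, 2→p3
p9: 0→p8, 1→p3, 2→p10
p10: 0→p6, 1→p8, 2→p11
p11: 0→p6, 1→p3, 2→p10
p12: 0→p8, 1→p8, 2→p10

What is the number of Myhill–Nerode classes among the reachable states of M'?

Every state is reachable, so we keep all 12.
Initial partition by acceptance: {p2,p3,p4,p7,p8,p10,p11} | {p1,p5,p6,p9,p12}.
Split {p2,p3,p4,p7,p8,p10,p11} by δ(·,0) → {p2,p4,p7,p10,p11} and {p3,p8}.
On input 1, block {p2,p4,p7,p10,p11} splits into {p2,p7,p10,p11} and {p4}.
Refine {p1,p5,p6,p9,p12} on symbol 0: members go to different blocks, giving {p5,p9,p12} and {p1,p6}.
Stable partition: {p2,p7,p10,p11} | {p5,p9,p12} | {p3,p8} | {p4} | {p1,p6} — 5 equivalence classes.

5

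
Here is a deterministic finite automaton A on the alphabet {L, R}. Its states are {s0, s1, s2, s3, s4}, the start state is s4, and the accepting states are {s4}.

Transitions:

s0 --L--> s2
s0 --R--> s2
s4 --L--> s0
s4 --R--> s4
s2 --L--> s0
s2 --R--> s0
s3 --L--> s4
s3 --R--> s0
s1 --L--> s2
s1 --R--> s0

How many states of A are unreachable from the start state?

Starting at s4 and following transitions, the reachable set is {s0, s2, s4}. That leaves s1, s3 unreachable — 2 in total.

2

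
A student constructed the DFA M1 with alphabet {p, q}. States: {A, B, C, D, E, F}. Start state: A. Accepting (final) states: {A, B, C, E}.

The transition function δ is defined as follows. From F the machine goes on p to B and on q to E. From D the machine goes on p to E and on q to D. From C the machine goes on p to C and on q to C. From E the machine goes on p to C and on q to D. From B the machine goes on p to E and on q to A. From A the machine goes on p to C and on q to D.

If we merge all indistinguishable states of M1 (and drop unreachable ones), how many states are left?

3

First remove the unreachable states {B,F}; 4 states remain.
P0 = {A,C,E} | {D}.
Refine {A,C,E} on symbol q: members go to different blocks, giving {A,E} and {C}.
Stable partition: {A,E} | {D} | {C} — 3 equivalence classes.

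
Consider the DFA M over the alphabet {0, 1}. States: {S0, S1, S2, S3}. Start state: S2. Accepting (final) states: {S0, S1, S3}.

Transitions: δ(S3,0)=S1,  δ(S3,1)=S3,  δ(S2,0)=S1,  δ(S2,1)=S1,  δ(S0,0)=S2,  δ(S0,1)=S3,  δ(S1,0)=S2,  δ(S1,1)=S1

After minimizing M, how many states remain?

First remove the unreachable states {S0,S3}; 2 states remain.
P0 = {S1} | {S2}.
The partition is now stable with 2 blocks: {S1} | {S2}.

2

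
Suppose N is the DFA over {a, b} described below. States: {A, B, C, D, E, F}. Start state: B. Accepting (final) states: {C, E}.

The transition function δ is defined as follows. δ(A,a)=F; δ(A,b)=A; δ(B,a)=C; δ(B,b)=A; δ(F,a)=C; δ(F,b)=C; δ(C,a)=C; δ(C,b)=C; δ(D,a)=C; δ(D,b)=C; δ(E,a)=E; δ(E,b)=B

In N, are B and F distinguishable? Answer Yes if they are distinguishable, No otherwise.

Yes

First remove the unreachable states {D,E}; 4 states remain.
P0 = {C} | {A,B,F}.
Refine {A,B,F} on symbol a: members go to different blocks, giving {B,F} and {A}.
Refine {B,F} on symbol b: members go to different blocks, giving {B} and {F}.
No further refinement is possible. Final partition (4 blocks): {C} | {B} | {A} | {F}.
B and F end up in different blocks, so they are distinguishable. For instance, the string 'b' is accepted from only F.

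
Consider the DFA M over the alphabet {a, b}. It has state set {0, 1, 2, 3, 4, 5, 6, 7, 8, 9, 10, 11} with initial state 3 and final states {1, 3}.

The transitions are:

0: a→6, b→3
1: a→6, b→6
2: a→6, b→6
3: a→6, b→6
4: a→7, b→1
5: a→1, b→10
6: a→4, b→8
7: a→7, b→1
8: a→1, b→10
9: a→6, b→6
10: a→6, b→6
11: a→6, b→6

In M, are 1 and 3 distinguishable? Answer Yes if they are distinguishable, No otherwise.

First remove the unreachable states {0,2,5,9,11}; 7 states remain.
P0 = {1,3} | {4,6,7,8,10}.
Refine {4,6,7,8,10} on symbol a: members go to different blocks, giving {4,6,7,10} and {8}.
On input b, block {4,6,7,10} splits into {4,7} and {6} and {10}.
Stable partition: {1,3} | {4,7} | {8} | {6} | {10} — 5 equivalence classes.
1 and 3 lie in the same block of the stable partition, so they are equivalent — no string distinguishes them.

No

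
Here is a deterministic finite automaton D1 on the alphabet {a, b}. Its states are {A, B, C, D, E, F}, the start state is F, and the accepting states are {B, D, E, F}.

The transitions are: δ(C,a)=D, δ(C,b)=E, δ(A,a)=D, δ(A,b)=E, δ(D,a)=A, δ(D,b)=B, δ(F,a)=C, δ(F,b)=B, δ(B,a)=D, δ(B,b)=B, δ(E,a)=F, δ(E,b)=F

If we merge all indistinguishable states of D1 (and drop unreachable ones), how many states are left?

Every state is reachable, so we keep all 6.
P0 = {B,D,E,F} | {A,C}.
On input a, block {B,D,E,F} splits into {B,E} and {D,F}.
On input b, block {B,E} splits into {B} and {E}.
Stable partition: {B} | {A,C} | {D,F} | {E} — 4 equivalence classes.

4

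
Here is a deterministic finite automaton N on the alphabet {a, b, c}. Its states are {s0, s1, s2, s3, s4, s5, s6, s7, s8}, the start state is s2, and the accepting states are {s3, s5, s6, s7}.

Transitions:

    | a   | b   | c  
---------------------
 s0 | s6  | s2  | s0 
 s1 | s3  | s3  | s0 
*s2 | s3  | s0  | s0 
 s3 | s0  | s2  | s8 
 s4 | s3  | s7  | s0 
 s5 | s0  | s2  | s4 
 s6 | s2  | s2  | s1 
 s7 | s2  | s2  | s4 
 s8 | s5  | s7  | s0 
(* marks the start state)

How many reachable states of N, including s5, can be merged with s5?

4

All states are reachable from the start state.
Start with accepting vs non-accepting: {s3,s5,s6,s7} | {s0,s1,s2,s4,s8}.
Refine {s0,s1,s2,s4,s8} on symbol b: members go to different blocks, giving {s1,s4,s8} and {s0,s2}.
The partition is now stable with 3 blocks: {s3,s5,s6,s7} | {s1,s4,s8} | {s0,s2}.
The equivalence class containing s5 is {s3,s5,s6,s7}, of size 4.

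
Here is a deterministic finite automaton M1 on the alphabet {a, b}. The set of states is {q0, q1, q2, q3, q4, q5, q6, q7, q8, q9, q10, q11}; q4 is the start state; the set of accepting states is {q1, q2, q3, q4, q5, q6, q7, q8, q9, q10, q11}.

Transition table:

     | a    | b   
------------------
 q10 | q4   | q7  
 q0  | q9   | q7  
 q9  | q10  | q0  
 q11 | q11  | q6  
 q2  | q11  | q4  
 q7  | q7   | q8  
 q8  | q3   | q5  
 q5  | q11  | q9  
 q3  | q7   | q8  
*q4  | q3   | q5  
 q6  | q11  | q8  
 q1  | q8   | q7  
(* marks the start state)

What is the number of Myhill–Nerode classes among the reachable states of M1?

8

States {q1,q2} cannot be reached from the start state, so discard them.
P0 = {q3,q4,q5,q6,q7,q8,q9,q10,q11} | {q0}.
On input b, block {q3,q4,q5,q6,q7,q8,q9,q10,q11} splits into {q3,q4,q5,q6,q7,q8,q10,q11} and {q9}.
Refine {q3,q4,q5,q6,q7,q8,q10,q11} on symbol b: members go to different blocks, giving {q3,q4,q6,q7,q8,q10,q11} and {q5}.
Split {q3,q4,q6,q7,q8,q10,q11} by δ(·,b) → {q3,q6,q7,q10,q11} and {q4,q8}.
Split {q3,q6,q7,q10,q11} by δ(·,a) → {q3,q6,q7,q11} and {q10}.
Refine {q3,q6,q7,q11} on symbol b: members go to different blocks, giving {q3,q6,q7} and {q11}.
Split {q3,q6,q7} by δ(·,a) → {q3,q7} and {q6}.
The partition is now stable with 8 blocks: {q3,q7} | {q0} | {q9} | {q5} | {q4,q8} | {q10} | {q11} | {q6}.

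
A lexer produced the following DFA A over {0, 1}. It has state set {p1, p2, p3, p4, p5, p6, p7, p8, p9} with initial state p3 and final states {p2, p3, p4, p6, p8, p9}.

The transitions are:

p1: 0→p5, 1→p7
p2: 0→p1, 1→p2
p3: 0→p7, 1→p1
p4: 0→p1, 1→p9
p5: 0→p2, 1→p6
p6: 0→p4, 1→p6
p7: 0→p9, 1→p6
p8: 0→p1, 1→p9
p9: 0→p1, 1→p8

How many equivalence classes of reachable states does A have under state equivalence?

5

Every state is reachable, so we keep all 9.
Initial partition by acceptance: {p2,p3,p4,p6,p8,p9} | {p1,p5,p7}.
Split {p2,p3,p4,p6,p8,p9} by δ(·,0) → {p2,p3,p4,p8,p9} and {p6}.
Split {p2,p3,p4,p8,p9} by δ(·,1) → {p2,p4,p8,p9} and {p3}.
Refine {p1,p5,p7} on symbol 0: members go to different blocks, giving {p5,p7} and {p1}.
Stable partition: {p2,p4,p8,p9} | {p5,p7} | {p6} | {p3} | {p1} — 5 equivalence classes.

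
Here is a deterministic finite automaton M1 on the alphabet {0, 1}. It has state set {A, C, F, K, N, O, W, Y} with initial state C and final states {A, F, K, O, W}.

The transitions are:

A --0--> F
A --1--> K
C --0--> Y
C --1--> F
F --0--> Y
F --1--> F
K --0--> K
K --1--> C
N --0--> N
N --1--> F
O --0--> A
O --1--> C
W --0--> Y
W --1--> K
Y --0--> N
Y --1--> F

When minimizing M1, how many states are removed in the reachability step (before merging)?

No path from C leads to A, K, O, W; the other 4 states are all reachable.

4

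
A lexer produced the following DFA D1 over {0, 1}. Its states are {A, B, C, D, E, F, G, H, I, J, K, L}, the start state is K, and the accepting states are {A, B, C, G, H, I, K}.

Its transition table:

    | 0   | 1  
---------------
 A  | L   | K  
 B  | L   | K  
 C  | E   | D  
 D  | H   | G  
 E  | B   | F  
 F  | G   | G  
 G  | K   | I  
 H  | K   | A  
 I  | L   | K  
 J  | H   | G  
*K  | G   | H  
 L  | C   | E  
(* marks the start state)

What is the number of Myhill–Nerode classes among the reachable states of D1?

States {J} cannot be reached from the start state, so discard them.
Start with accepting vs non-accepting: {A,B,C,G,H,I,K} | {D,E,F,L}.
On input 0, block {A,B,C,G,H,I,K} splits into {A,B,C,I} and {G,H,K}.
Refine {A,B,C,I} on symbol 1: members go to different blocks, giving {A,B,I} and {C}.
On input 0, block {D,E,F,L} splits into {D,F} and {E} and {L}.
Refine {G,H,K} on symbol 1: members go to different blocks, giving {G,H} and {K}.
No further refinement is possible. Final partition (7 blocks): {A,B,I} | {D,F} | {G,H} | {C} | {E} | {L} | {K}.

7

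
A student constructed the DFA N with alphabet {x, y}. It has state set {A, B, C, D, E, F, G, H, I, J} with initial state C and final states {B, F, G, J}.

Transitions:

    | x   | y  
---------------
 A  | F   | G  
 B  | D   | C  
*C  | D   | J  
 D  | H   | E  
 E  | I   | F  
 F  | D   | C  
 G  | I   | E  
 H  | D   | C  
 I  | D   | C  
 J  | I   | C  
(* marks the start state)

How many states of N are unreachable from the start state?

3

Starting at C and following transitions, the reachable set is {C, D, E, F, H, I, J}. That leaves A, B, G unreachable — 3 in total.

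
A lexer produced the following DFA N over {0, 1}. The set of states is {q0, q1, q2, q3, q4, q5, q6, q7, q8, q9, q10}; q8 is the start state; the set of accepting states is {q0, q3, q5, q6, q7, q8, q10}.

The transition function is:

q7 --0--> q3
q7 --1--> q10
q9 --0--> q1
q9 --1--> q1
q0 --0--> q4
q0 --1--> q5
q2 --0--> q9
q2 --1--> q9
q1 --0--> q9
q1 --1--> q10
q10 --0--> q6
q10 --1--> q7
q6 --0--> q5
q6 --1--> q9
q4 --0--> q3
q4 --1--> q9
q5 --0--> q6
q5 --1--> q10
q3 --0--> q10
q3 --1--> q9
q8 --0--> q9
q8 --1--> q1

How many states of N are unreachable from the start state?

3

No path from q8 leads to q0, q2, q4; the other 8 states are all reachable.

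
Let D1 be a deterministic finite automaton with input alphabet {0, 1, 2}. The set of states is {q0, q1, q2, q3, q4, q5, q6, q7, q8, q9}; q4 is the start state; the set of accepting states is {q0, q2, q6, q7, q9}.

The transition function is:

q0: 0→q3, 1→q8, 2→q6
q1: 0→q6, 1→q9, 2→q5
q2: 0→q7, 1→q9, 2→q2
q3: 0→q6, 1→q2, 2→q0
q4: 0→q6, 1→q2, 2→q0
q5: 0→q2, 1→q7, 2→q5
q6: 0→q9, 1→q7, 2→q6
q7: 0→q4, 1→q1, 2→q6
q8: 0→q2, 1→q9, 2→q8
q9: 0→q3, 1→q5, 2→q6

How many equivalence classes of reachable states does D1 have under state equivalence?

4

Every state is reachable, so we keep all 10.
Initial partition by acceptance: {q0,q2,q6,q7,q9} | {q1,q3,q4,q5,q8}.
On input 0, block {q0,q2,q6,q7,q9} splits into {q0,q7,q9} and {q2,q6}.
Split {q1,q3,q4,q5,q8} by δ(·,1) → {q1,q5,q8} and {q3,q4}.
No further refinement is possible. Final partition (4 blocks): {q0,q7,q9} | {q1,q5,q8} | {q2,q6} | {q3,q4}.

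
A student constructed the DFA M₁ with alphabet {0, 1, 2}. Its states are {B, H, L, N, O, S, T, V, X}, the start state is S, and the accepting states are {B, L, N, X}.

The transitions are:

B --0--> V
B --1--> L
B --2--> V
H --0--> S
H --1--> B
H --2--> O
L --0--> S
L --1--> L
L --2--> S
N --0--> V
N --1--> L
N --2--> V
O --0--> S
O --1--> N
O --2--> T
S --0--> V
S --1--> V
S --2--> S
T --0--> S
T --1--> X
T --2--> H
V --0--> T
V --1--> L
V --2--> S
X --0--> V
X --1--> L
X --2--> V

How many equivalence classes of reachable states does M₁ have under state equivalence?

5

Initial partition by acceptance: {B,L,N,X} | {H,O,S,T,V}.
Split {H,O,S,T,V} by δ(·,1) → {H,O,T,V} and {S}.
Refine {B,L,N,X} on symbol 0: members go to different blocks, giving {B,N,X} and {L}.
On input 0, block {H,O,T,V} splits into {H,O,T} and {V}.
The partition is now stable with 5 blocks: {B,N,X} | {H,O,T} | {S} | {L} | {V}.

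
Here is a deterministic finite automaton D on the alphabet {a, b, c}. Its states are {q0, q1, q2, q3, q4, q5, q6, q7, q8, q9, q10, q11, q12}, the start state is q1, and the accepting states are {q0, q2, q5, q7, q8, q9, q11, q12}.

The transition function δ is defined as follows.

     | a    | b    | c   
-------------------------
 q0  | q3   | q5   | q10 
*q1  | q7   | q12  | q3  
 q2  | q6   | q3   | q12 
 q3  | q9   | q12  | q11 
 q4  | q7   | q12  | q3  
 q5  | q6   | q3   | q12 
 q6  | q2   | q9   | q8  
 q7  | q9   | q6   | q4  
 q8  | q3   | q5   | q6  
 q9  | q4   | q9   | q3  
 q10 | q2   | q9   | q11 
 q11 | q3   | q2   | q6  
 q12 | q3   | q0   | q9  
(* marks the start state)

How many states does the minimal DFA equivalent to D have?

8

Start with accepting vs non-accepting: {q0,q2,q5,q7,q8,q9,q11,q12} | {q1,q3,q4,q6,q10}.
On input a, block {q0,q2,q5,q7,q8,q9,q11,q12} splits into {q0,q2,q5,q8,q9,q11,q12} and {q7}.
Refine {q0,q2,q5,q8,q9,q11,q12} on symbol b: members go to different blocks, giving {q0,q8,q9,q11,q12} and {q2,q5}.
Refine {q0,q8,q9,q11,q12} on symbol b: members go to different blocks, giving {q0,q8,q11} and {q9,q12}.
On input a, block {q1,q3,q4,q6,q10} splits into {q1,q4} and {q6,q10} and {q3}.
Refine {q9,q12} on symbol a: members go to different blocks, giving {q9} and {q12}.
No further refinement is possible. Final partition (8 blocks): {q0,q8,q11} | {q1,q4} | {q7} | {q2,q5} | {q9} | {q6,q10} | {q3} | {q12}.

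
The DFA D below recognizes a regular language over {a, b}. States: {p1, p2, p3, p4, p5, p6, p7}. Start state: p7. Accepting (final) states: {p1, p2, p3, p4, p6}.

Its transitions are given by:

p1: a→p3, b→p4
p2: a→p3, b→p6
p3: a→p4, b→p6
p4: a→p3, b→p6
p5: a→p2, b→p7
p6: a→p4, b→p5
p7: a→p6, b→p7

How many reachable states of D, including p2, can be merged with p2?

Reachable states from the start: {p2,p3,p4,p5,p6,p7}. Unreachable: {p1} — drop them.
Initial partition by acceptance: {p2,p3,p4,p6} | {p5,p7}.
On input b, block {p2,p3,p4,p6} splits into {p2,p3,p4} and {p6}.
On input a, block {p5,p7} splits into {p5} and {p7}.
No further refinement is possible. Final partition (4 blocks): {p2,p3,p4} | {p5} | {p6} | {p7}.
State p2 belongs to the block {p2,p3,p4}, which has 3 states.

3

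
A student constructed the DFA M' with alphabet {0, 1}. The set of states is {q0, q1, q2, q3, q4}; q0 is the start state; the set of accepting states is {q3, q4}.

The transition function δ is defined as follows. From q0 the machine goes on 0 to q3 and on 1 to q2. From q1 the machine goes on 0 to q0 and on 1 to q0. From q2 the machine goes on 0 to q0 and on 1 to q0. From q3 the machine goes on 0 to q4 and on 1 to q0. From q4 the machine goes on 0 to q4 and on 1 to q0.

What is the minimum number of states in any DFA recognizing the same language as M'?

States {q1} cannot be reached from the start state, so discard them.
P0 = {q3,q4} | {q0,q2}.
Split {q0,q2} by δ(·,0) → {q0} and {q2}.
The partition is now stable with 3 blocks: {q3,q4} | {q0} | {q2}.

3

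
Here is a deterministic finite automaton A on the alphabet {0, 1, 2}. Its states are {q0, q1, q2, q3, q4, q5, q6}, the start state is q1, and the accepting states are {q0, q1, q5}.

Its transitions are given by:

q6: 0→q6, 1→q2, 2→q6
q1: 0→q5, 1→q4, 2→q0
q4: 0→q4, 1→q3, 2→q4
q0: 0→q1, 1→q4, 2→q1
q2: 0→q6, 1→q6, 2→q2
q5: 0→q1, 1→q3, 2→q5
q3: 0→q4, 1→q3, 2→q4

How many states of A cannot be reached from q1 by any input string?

Starting at q1 and following transitions, the reachable set is {q0, q1, q3, q4, q5}. That leaves q2, q6 unreachable — 2 in total.

2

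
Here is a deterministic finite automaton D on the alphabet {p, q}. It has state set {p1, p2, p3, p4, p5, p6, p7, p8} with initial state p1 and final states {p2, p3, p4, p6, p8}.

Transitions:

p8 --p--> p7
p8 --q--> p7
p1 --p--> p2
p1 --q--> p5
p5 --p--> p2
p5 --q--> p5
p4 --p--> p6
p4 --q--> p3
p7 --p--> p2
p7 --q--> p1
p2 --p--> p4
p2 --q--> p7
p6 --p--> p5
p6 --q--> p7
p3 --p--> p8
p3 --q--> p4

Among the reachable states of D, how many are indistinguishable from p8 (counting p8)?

2

Every state is reachable, so we keep all 8.
Initial partition by acceptance: {p2,p3,p4,p6,p8} | {p1,p5,p7}.
Split {p2,p3,p4,p6,p8} by δ(·,p) → {p2,p3,p4} and {p6,p8}.
On input p, block {p2,p3,p4} splits into {p3,p4} and {p2}.
The partition is now stable with 4 blocks: {p3,p4} | {p1,p5,p7} | {p6,p8} | {p2}.
State p8 belongs to the block {p6,p8}, which has 2 states.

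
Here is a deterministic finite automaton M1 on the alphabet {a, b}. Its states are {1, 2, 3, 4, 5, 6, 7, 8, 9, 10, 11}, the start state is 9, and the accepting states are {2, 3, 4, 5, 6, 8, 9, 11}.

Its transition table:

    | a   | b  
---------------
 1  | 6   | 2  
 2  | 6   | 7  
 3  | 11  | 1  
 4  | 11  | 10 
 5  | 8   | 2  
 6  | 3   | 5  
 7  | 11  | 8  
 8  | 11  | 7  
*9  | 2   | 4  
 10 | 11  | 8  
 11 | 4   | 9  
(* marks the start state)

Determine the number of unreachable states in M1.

0

Every one of the 11 states is reachable from 9.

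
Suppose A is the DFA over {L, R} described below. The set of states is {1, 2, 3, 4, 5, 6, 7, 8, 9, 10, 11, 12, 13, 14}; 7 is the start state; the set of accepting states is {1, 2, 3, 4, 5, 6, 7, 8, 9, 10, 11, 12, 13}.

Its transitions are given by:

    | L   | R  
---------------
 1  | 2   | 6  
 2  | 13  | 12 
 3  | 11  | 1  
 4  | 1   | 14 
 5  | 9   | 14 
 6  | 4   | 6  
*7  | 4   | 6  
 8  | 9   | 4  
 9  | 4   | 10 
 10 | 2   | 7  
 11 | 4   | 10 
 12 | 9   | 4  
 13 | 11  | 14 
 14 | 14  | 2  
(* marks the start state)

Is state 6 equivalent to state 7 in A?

Yes

States {3,5,8} cannot be reached from the start state, so discard them.
Initial partition by acceptance: {1,2,4,6,7,9,10,11,12,13} | {14}.
Split {1,2,4,6,7,9,10,11,12,13} by δ(·,R) → {1,2,6,7,9,10,11,12} and {4,13}.
On input L, block {1,2,6,7,9,10,11,12} splits into {2,6,7,9,11} and {1,10,12}.
Split {2,6,7,9,11} by δ(·,R) → {2,9,11} and {6,7}.
Refine {4,13} on symbol L: members go to different blocks, giving {4} and {13}.
On input L, block {2,9,11} splits into {9,11} and {2}.
Split {1,10,12} by δ(·,L) → {1,10} and {12}.
No further refinement is possible. Final partition (8 blocks): {9,11} | {14} | {4} | {1,10} | {6,7} | {13} | {2} | {12}.
6 and 7 lie in the same block of the stable partition, so they are equivalent — no string distinguishes them.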